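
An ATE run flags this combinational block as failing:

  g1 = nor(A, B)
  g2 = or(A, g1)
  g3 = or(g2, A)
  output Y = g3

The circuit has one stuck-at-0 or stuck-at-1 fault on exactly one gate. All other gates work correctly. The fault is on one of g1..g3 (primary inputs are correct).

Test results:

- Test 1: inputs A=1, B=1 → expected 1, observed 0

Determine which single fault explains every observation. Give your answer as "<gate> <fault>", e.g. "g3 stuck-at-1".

g3 stuck-at-0

Fault-free values for test 1 (A=1, B=1): g1=0, g2=1, g3=1, giving Y=1. Observed 0.
Test 1: faults giving observed 0 are {g3 stuck-at-0}.
Only g3 stuck-at-0 is consistent with every test.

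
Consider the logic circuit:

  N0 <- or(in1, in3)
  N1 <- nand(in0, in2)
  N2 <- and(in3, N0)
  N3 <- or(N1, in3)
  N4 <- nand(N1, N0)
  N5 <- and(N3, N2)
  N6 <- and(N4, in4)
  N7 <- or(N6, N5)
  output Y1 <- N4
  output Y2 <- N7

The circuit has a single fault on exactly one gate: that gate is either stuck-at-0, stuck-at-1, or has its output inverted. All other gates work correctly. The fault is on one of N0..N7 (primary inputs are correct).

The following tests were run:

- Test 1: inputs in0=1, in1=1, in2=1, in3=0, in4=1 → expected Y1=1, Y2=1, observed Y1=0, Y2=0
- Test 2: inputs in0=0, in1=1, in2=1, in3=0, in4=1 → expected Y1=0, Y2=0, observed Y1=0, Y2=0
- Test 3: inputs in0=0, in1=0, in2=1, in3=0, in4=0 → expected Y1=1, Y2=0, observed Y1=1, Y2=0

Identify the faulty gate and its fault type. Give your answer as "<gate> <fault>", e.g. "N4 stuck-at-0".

N1 stuck-at-1

Fault-free values for test 1 (in0=1, in1=1, in2=1, in3=0, in4=1): N0=1, N1=0, N2=0, N3=0, N4=1, N5=0, N6=1, N7=1, giving Y1=1, Y2=1. Observed Y1=0, Y2=0.
Test 1: faults giving observed Y1=0, Y2=0 are {N1 stuck-at-1, N1 inverted output, N4 stuck-at-0, N4 inverted output}.
Test 2 (in0=0, in1=1, in2=1, in3=0, in4=1): fault-free N0=1, N1=1, N2=0, N3=1, N4=0, N5=0, N6=0, N7=0 → Y1=0, Y2=0; observed Y1=0, Y2=0. Eliminates N1 inverted output, N4 inverted output.
Test 3 (in0=0, in1=0, in2=1, in3=0, in4=0): fault-free N0=0, N1=1, N2=0, N3=1, N4=1, N5=0, N6=0, N7=0 → Y1=1, Y2=0; observed Y1=1, Y2=0. Eliminates N4 stuck-at-0.
Only N1 stuck-at-1 is consistent with every test.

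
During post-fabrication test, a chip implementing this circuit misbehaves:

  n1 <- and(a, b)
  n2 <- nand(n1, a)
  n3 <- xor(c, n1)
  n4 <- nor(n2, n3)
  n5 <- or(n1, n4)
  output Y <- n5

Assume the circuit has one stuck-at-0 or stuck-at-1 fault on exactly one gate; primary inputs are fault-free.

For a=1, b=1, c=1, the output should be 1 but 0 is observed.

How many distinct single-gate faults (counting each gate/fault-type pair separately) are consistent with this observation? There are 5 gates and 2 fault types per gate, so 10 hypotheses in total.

2

Fault-free: n1=1, n2=0, n3=0, n4=1, n5=1 → 1. Observed 0.
  n1 stuck-at-0: output 0 ✓
  n1 stuck-at-1: output 1 ✗
  n2 stuck-at-0: output 1 ✗
  n2 stuck-at-1: output 1 ✗
  n3 stuck-at-0: output 1 ✗
  n3 stuck-at-1: output 1 ✗
  n4 stuck-at-0: output 1 ✗
  n4 stuck-at-1: output 1 ✗
  n5 stuck-at-0: output 0 ✓
  n5 stuck-at-1: output 1 ✗
Consistent faults: {n1 stuck-at-0, n5 stuck-at-0} — 2 in all.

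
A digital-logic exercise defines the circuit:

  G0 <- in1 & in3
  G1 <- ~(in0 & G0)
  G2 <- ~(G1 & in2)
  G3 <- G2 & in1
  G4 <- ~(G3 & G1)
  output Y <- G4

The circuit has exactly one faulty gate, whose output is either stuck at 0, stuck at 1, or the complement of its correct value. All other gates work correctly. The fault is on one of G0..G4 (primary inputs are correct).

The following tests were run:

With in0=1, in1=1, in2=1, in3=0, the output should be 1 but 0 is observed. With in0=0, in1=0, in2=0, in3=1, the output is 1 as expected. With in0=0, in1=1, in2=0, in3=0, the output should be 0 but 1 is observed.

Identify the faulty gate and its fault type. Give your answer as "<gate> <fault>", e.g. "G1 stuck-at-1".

G2 inverted output

Fault-free values for test 1 (in0=1, in1=1, in2=1, in3=0): G0=0, G1=1, G2=0, G3=0, G4=1, giving Y=1. Observed 0.
Test 1: faults giving observed 0 are {G2 stuck-at-1, G2 inverted output, G3 stuck-at-1, G3 inverted output, G4 stuck-at-0, G4 inverted output}.
Test 2 (in0=0, in1=0, in2=0, in3=1): fault-free G0=0, G1=1, G2=1, G3=0, G4=1 → 1; observed 1. Eliminates G3 stuck-at-1, G3 inverted output, G4 stuck-at-0, G4 inverted output.
Test 3 (in0=0, in1=1, in2=0, in3=0): fault-free G0=0, G1=1, G2=1, G3=1, G4=0 → 0; observed 1. Eliminates G2 stuck-at-1.
Only G2 inverted output is consistent with every test.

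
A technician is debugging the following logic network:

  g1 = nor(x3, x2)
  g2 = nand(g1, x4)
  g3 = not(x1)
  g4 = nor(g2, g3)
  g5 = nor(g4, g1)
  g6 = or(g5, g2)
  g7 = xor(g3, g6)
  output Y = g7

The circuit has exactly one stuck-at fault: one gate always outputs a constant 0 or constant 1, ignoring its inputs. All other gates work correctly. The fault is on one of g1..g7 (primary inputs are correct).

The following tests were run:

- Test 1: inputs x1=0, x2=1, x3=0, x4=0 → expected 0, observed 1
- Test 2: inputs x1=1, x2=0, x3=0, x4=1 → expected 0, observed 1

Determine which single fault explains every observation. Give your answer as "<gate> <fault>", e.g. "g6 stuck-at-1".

g7 stuck-at-1

Fault-free values for test 1 (x1=0, x2=1, x3=0, x4=0): g1=0, g2=1, g3=1, g4=0, g5=1, g6=1, g7=0, giving Y=0. Observed 1.
Test 1: faults giving observed 1 are {g3 stuck-at-0, g6 stuck-at-0, g7 stuck-at-1}.
Test 2 (x1=1, x2=0, x3=0, x4=1): fault-free g1=1, g2=0, g3=0, g4=1, g5=0, g6=0, g7=0 → 0; observed 1. Eliminates g3 stuck-at-0, g6 stuck-at-0.
Only g7 stuck-at-1 is consistent with every test.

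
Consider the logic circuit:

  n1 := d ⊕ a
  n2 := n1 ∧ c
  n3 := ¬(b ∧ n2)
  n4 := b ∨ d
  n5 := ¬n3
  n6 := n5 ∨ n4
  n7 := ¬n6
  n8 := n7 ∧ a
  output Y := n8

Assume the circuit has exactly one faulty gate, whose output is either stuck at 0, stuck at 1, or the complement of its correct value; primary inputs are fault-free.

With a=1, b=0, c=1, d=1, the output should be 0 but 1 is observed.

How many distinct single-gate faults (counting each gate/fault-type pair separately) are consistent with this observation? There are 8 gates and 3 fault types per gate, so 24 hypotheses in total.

Fault-free: n1=0, n2=0, n3=1, n4=1, n5=0, n6=1, n7=0, n8=0 → 0. Observed 1.
  n1: none of the 3 fault types match ✗
  n2: none of the 3 fault types match ✗
  n3: none of the 3 fault types match ✗
  n4: stuck-at-0, inverted output ✓; others ✗
  n5: none of the 3 fault types match ✗
  n6: stuck-at-0, inverted output ✓; others ✗
  n7: stuck-at-1, inverted output ✓; others ✗
  n8: stuck-at-1, inverted output ✓; others ✗
Consistent faults: {n4 stuck-at-0, n4 inverted output, n6 stuck-at-0, n6 inverted output, n7 stuck-at-1, n7 inverted output, n8 stuck-at-1, n8 inverted output} — 8 in all.

8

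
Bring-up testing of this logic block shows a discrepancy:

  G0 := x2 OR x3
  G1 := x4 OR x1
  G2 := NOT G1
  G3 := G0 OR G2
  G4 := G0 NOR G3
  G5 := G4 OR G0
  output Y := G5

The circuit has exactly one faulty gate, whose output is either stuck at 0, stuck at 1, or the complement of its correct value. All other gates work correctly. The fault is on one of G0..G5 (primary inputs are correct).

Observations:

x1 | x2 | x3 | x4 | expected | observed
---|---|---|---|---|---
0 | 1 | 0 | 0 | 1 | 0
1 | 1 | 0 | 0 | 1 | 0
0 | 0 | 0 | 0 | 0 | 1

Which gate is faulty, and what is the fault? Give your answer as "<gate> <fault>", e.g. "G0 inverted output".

G5 inverted output

Fault-free values for test 1 (x1=0, x2=1, x3=0, x4=0): G0=1, G1=0, G2=1, G3=1, G4=0, G5=1, giving Y=1. Observed 0.
Test 1: faults giving observed 0 are {G0 stuck-at-0, G0 inverted output, G5 stuck-at-0, G5 inverted output}.
Test 2 (x1=1, x2=1, x3=0, x4=0): fault-free G0=1, G1=1, G2=0, G3=1, G4=0, G5=1 → 1; observed 0. Eliminates G0 stuck-at-0, G0 inverted output.
Test 3 (x1=0, x2=0, x3=0, x4=0): fault-free G0=0, G1=0, G2=1, G3=1, G4=0, G5=0 → 0; observed 1. Eliminates G5 stuck-at-0.
Only G5 inverted output is consistent with every test.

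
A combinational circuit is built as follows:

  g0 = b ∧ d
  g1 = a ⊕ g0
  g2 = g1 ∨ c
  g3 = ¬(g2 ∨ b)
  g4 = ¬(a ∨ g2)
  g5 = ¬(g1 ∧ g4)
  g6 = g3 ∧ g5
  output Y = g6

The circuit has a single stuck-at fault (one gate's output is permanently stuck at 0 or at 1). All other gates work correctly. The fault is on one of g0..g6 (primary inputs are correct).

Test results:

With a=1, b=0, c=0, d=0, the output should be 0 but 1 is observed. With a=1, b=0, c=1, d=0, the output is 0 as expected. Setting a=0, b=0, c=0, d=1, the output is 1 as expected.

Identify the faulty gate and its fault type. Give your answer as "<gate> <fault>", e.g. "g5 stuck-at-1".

g1 stuck-at-0

Fault-free values for test 1 (a=1, b=0, c=0, d=0): g0=0, g1=1, g2=1, g3=0, g4=0, g5=1, g6=0, giving Y=0. Observed 1.
Test 1: faults giving observed 1 are {g0 stuck-at-1, g1 stuck-at-0, g2 stuck-at-0, g3 stuck-at-1, g6 stuck-at-1}.
Test 2 (a=1, b=0, c=1, d=0): fault-free g0=0, g1=1, g2=1, g3=0, g4=0, g5=1, g6=0 → 0; observed 0. Eliminates g2 stuck-at-0, g3 stuck-at-1, g6 stuck-at-1.
Test 3 (a=0, b=0, c=0, d=1): fault-free g0=0, g1=0, g2=0, g3=1, g4=1, g5=1, g6=1 → 1; observed 1. Eliminates g0 stuck-at-1.
Only g1 stuck-at-0 is consistent with every test.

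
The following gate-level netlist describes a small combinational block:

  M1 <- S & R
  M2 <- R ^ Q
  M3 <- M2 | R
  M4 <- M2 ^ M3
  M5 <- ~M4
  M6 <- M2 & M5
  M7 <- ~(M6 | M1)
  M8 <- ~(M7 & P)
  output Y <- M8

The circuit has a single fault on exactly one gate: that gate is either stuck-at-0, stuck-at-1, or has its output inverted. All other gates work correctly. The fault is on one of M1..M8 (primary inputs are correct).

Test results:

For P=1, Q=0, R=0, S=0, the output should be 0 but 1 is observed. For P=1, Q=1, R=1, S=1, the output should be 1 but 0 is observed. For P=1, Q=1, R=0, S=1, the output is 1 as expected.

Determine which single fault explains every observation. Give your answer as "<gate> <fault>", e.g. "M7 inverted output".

Fault-free values for test 1 (P=1, Q=0, R=0, S=0): M1=0, M2=0, M3=0, M4=0, M5=1, M6=0, M7=1, M8=0, giving Y=0. Observed 1.
Test 1: faults giving observed 1 are {M1 stuck-at-1, M1 inverted output, M2 stuck-at-1, M2 inverted output, M6 stuck-at-1, M6 inverted output, M7 stuck-at-0, M7 inverted output, M8 stuck-at-1, M8 inverted output}.
Test 2 (P=1, Q=1, R=1, S=1): fault-free M1=1, M2=0, M3=1, M4=1, M5=0, M6=0, M7=0, M8=1 → 1; observed 0. Eliminates M1 stuck-at-1, M2 stuck-at-1, M2 inverted output, M6 stuck-at-1, M6 inverted output, M7 stuck-at-0, M8 stuck-at-1.
Test 3 (P=1, Q=1, R=0, S=1): fault-free M1=0, M2=1, M3=1, M4=0, M5=1, M6=1, M7=0, M8=1 → 1; observed 1. Eliminates M7 inverted output, M8 inverted output.
Only M1 inverted output is consistent with every test.

M1 inverted output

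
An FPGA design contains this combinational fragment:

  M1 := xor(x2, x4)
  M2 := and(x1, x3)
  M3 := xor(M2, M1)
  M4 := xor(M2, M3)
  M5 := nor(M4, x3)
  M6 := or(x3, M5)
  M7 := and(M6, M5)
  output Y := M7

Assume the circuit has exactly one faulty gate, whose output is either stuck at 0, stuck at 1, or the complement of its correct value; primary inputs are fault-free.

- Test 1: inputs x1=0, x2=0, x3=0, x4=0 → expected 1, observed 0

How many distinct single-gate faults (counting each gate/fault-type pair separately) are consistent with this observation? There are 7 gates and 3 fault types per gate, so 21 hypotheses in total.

12

Fault-free: M1=0, M2=0, M3=0, M4=0, M5=1, M6=1, M7=1 → 1. Observed 0.
  M1: stuck-at-1, inverted output ✓; others ✗
  M2: none of the 3 fault types match ✗
  M3: stuck-at-1, inverted output ✓; others ✗
  M4: stuck-at-1, inverted output ✓; others ✗
  M5: stuck-at-0, inverted output ✓; others ✗
  M6: stuck-at-0, inverted output ✓; others ✗
  M7: stuck-at-0, inverted output ✓; others ✗
Consistent faults: {M1 stuck-at-1, M1 inverted output, M3 stuck-at-1, M3 inverted output, M4 stuck-at-1, M4 inverted output, M5 stuck-at-0, M5 inverted output, M6 stuck-at-0, M6 inverted output, M7 stuck-at-0, M7 inverted output} — 12 in all.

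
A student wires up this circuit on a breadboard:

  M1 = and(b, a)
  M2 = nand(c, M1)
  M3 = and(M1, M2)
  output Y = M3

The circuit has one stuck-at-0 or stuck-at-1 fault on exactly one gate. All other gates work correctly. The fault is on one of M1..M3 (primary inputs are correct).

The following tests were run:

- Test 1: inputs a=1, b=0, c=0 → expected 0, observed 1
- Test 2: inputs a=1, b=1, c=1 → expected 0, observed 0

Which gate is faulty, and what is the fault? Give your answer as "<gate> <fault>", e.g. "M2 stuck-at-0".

Fault-free values for test 1 (a=1, b=0, c=0): M1=0, M2=1, M3=0, giving Y=0. Observed 1.
Test 1: faults giving observed 1 are {M1 stuck-at-1, M3 stuck-at-1}.
Test 2 (a=1, b=1, c=1): fault-free M1=1, M2=0, M3=0 → 0; observed 0. Eliminates M3 stuck-at-1.
Only M1 stuck-at-1 is consistent with every test.

M1 stuck-at-1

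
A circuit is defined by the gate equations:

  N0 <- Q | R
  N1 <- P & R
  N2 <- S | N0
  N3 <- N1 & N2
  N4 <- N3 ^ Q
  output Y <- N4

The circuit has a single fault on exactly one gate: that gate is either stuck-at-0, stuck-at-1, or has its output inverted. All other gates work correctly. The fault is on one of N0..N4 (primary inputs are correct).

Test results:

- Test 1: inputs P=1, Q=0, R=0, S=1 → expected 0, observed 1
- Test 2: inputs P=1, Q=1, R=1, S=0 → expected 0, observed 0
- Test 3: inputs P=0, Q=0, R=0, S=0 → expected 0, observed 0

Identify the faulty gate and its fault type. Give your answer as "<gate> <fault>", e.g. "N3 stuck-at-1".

N1 stuck-at-1

Fault-free values for test 1 (P=1, Q=0, R=0, S=1): N0=0, N1=0, N2=1, N3=0, N4=0, giving Y=0. Observed 1.
Test 1: faults giving observed 1 are {N1 stuck-at-1, N1 inverted output, N3 stuck-at-1, N3 inverted output, N4 stuck-at-1, N4 inverted output}.
Test 2 (P=1, Q=1, R=1, S=0): fault-free N0=1, N1=1, N2=1, N3=1, N4=0 → 0; observed 0. Eliminates N1 inverted output, N3 inverted output, N4 stuck-at-1, N4 inverted output.
Test 3 (P=0, Q=0, R=0, S=0): fault-free N0=0, N1=0, N2=0, N3=0, N4=0 → 0; observed 0. Eliminates N3 stuck-at-1.
Only N1 stuck-at-1 is consistent with every test.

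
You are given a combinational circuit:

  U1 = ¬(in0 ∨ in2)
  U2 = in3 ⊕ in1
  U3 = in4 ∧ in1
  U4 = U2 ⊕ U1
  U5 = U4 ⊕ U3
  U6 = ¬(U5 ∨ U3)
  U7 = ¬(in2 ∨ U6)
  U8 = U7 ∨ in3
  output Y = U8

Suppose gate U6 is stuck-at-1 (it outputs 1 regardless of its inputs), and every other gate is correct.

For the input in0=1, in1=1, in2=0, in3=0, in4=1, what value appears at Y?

Propagate with U6 forced: U1=0, U2=1, U3=1, U4=1, U5=0, U6=1 [stuck-at-1], U7=0, U8=0.
So Y = 0. (Without the fault it would be 1.)

0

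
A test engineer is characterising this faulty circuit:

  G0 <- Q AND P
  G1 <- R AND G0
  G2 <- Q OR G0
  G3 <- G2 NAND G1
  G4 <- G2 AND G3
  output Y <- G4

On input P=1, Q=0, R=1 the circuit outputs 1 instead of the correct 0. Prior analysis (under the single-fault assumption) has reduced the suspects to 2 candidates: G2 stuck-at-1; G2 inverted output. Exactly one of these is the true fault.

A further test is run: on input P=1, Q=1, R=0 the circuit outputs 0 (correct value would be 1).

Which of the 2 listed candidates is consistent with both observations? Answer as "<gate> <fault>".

Evaluate each candidate on input P=1, Q=1, R=0:
  G2 stuck-at-1: G0=1, G1=0, G2=1 [stuck-at-1], G3=1, G4=1 → 1 — eliminated
  G2 inverted output: G0=1, G1=0, G2=0 [inverted output], G3=1, G4=0 → 0 — matches
Only G2 inverted output reproduces the observed 0.

G2 inverted output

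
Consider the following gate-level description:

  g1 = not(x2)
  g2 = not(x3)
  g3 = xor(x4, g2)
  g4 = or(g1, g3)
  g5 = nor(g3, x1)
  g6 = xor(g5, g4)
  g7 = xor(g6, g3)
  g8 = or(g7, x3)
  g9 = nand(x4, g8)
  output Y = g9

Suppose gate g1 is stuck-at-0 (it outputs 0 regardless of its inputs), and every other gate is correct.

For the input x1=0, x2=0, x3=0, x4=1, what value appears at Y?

Propagate with g1 forced: g1=0 [stuck-at-0], g2=1, g3=0, g4=0, g5=1, g6=1, g7=1, g8=1, g9=0.
So Y = 0. (Without the fault it would be 1.)

0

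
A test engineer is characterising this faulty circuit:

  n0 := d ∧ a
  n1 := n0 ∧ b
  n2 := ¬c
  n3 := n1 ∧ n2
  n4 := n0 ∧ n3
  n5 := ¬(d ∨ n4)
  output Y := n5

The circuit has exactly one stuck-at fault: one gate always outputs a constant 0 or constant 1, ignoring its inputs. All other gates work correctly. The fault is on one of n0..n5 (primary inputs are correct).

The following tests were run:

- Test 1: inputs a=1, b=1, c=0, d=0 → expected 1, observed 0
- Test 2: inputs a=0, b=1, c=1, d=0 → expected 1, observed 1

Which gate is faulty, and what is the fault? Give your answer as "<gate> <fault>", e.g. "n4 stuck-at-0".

Fault-free values for test 1 (a=1, b=1, c=0, d=0): n0=0, n1=0, n2=1, n3=0, n4=0, n5=1, giving Y=1. Observed 0.
Test 1: faults giving observed 0 are {n0 stuck-at-1, n4 stuck-at-1, n5 stuck-at-0}.
Test 2 (a=0, b=1, c=1, d=0): fault-free n0=0, n1=0, n2=0, n3=0, n4=0, n5=1 → 1; observed 1. Eliminates n4 stuck-at-1, n5 stuck-at-0.
Only n0 stuck-at-1 is consistent with every test.

n0 stuck-at-1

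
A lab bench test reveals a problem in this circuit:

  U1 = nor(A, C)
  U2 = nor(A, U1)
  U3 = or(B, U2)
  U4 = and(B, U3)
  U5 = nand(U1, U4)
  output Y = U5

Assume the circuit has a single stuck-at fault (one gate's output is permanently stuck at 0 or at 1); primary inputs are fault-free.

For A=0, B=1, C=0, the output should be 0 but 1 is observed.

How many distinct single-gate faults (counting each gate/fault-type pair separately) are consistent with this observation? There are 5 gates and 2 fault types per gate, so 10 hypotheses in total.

Fault-free: U1=1, U2=0, U3=1, U4=1, U5=0 → 0. Observed 1.
  U1 stuck-at-0: output 1 ✓
  U1 stuck-at-1: output 0 ✗
  U2 stuck-at-0: output 0 ✗
  U2 stuck-at-1: output 0 ✗
  U3 stuck-at-0: output 1 ✓
  U3 stuck-at-1: output 0 ✗
  U4 stuck-at-0: output 1 ✓
  U4 stuck-at-1: output 0 ✗
  U5 stuck-at-0: output 0 ✗
  U5 stuck-at-1: output 1 ✓
Consistent faults: {U1 stuck-at-0, U3 stuck-at-0, U4 stuck-at-0, U5 stuck-at-1} — 4 in all.

4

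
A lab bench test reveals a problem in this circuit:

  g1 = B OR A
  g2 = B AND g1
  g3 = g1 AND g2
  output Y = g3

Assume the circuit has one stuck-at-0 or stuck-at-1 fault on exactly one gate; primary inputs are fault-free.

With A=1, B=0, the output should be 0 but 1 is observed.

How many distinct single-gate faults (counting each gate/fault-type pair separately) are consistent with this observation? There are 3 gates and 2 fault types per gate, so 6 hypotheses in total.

Fault-free: g1=1, g2=0, g3=0 → 0. Observed 1.
  g1 stuck-at-0: output 0 ✗
  g1 stuck-at-1: output 0 ✗
  g2 stuck-at-0: output 0 ✗
  g2 stuck-at-1: output 1 ✓
  g3 stuck-at-0: output 0 ✗
  g3 stuck-at-1: output 1 ✓
Consistent faults: {g2 stuck-at-1, g3 stuck-at-1} — 2 in all.

2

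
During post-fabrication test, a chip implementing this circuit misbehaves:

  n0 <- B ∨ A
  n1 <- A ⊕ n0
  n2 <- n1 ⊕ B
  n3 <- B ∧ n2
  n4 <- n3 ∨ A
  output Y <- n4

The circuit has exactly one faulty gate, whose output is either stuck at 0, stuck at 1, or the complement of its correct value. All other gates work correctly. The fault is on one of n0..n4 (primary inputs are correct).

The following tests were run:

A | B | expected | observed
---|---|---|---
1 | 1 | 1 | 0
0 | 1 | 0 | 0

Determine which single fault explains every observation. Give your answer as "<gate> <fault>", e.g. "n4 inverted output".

n4 stuck-at-0

Fault-free values for test 1 (A=1, B=1): n0=1, n1=0, n2=1, n3=1, n4=1, giving Y=1. Observed 0.
Test 1: faults giving observed 0 are {n4 stuck-at-0, n4 inverted output}.
Test 2 (A=0, B=1): fault-free n0=1, n1=1, n2=0, n3=0, n4=0 → 0; observed 0. Eliminates n4 inverted output.
Only n4 stuck-at-0 is consistent with every test.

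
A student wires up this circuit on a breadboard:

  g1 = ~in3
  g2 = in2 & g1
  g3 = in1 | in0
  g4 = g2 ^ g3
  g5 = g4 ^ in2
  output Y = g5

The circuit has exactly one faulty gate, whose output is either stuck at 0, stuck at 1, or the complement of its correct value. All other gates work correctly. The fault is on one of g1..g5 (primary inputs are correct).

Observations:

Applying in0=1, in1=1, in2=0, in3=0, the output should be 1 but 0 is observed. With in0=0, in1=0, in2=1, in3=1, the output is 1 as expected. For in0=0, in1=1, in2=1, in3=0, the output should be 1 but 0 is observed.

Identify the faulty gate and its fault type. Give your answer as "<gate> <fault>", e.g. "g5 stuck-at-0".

g3 stuck-at-0

Fault-free values for test 1 (in0=1, in1=1, in2=0, in3=0): g1=1, g2=0, g3=1, g4=1, g5=1, giving Y=1. Observed 0.
Test 1: faults giving observed 0 are {g2 stuck-at-1, g2 inverted output, g3 stuck-at-0, g3 inverted output, g4 stuck-at-0, g4 inverted output, g5 stuck-at-0, g5 inverted output}.
Test 2 (in0=0, in1=0, in2=1, in3=1): fault-free g1=0, g2=0, g3=0, g4=0, g5=1 → 1; observed 1. Eliminates g2 stuck-at-1, g2 inverted output, g3 inverted output, g4 inverted output, g5 stuck-at-0, g5 inverted output.
Test 3 (in0=0, in1=1, in2=1, in3=0): fault-free g1=1, g2=1, g3=1, g4=0, g5=1 → 1; observed 0. Eliminates g4 stuck-at-0.
Only g3 stuck-at-0 is consistent with every test.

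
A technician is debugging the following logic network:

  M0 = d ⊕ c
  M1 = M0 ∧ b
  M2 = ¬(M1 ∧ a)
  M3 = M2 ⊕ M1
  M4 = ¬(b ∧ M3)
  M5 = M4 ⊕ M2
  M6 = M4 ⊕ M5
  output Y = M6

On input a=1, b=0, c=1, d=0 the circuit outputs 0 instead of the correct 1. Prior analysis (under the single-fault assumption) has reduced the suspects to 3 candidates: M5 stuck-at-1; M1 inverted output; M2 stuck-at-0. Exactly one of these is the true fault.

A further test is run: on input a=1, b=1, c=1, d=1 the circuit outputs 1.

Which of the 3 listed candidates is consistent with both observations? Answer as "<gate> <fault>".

Evaluate each candidate on input a=1, b=1, c=1, d=1:
  M5 stuck-at-1: M0=0, M1=0, M2=1, M3=1, M4=0, M5=1 [stuck-at-1], M6=1 → 1 — matches
  M1 inverted output: M0=0, M1=1 [inverted output], M2=0, M3=1, M4=0, M5=0, M6=0 → 0 — eliminated
  M2 stuck-at-0: M0=0, M1=0, M2=0 [stuck-at-0], M3=0, M4=1, M5=1, M6=0 → 0 — eliminated
Only M5 stuck-at-1 reproduces the observed 1.

M5 stuck-at-1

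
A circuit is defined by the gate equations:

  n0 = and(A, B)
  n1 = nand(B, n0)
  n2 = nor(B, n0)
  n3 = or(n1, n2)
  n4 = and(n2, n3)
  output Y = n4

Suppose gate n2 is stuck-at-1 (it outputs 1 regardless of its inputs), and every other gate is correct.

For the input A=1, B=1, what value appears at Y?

Propagate with n2 forced: n0=1, n1=0, n2=1 [stuck-at-1], n3=1, n4=1.
So Y = 1. (Without the fault it would be 0.)

1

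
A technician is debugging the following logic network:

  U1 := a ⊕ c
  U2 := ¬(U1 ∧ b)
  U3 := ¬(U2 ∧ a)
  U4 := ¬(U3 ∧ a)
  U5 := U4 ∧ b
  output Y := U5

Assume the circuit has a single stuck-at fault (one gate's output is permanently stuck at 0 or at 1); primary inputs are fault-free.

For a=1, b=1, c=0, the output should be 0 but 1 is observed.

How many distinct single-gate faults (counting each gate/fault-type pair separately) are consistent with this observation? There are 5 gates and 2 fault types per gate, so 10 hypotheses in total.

5

Fault-free: U1=1, U2=0, U3=1, U4=0, U5=0 → 0. Observed 1.
  U1 stuck-at-0: output 1 ✓
  U1 stuck-at-1: output 0 ✗
  U2 stuck-at-0: output 0 ✗
  U2 stuck-at-1: output 1 ✓
  U3 stuck-at-0: output 1 ✓
  U3 stuck-at-1: output 0 ✗
  U4 stuck-at-0: output 0 ✗
  U4 stuck-at-1: output 1 ✓
  U5 stuck-at-0: output 0 ✗
  U5 stuck-at-1: output 1 ✓
Consistent faults: {U1 stuck-at-0, U2 stuck-at-1, U3 stuck-at-0, U4 stuck-at-1, U5 stuck-at-1} — 5 in all.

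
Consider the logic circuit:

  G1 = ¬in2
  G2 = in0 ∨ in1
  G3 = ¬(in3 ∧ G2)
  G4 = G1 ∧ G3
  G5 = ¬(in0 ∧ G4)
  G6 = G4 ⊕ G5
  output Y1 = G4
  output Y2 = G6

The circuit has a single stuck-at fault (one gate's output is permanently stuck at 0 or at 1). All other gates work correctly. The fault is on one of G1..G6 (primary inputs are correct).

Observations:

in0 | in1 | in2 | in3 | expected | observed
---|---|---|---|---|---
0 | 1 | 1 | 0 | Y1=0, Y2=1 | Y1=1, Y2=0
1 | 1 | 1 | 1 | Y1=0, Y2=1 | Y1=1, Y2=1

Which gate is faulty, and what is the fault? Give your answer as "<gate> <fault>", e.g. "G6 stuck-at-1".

G4 stuck-at-1

Fault-free values for test 1 (in0=0, in1=1, in2=1, in3=0): G1=0, G2=1, G3=1, G4=0, G5=1, G6=1, giving Y1=0, Y2=1. Observed Y1=1, Y2=0.
Test 1: faults giving observed Y1=1, Y2=0 are {G1 stuck-at-1, G4 stuck-at-1}.
Test 2 (in0=1, in1=1, in2=1, in3=1): fault-free G1=0, G2=1, G3=0, G4=0, G5=1, G6=1 → Y1=0, Y2=1; observed Y1=1, Y2=1. Eliminates G1 stuck-at-1.
Only G4 stuck-at-1 is consistent with every test.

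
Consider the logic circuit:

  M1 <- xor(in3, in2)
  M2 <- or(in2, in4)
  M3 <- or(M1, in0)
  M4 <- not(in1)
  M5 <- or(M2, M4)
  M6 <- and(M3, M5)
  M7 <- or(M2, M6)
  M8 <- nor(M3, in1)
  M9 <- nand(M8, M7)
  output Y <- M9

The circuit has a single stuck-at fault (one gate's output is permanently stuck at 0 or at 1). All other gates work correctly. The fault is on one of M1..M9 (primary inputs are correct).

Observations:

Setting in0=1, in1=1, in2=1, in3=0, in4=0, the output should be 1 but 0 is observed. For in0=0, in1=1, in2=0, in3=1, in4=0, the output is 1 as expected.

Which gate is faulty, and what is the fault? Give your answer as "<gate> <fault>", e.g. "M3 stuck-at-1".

M8 stuck-at-1

Fault-free values for test 1 (in0=1, in1=1, in2=1, in3=0, in4=0): M1=1, M2=1, M3=1, M4=0, M5=1, M6=1, M7=1, M8=0, M9=1, giving Y=1. Observed 0.
Test 1: faults giving observed 0 are {M8 stuck-at-1, M9 stuck-at-0}.
Test 2 (in0=0, in1=1, in2=0, in3=1, in4=0): fault-free M1=1, M2=0, M3=1, M4=0, M5=0, M6=0, M7=0, M8=0, M9=1 → 1; observed 1. Eliminates M9 stuck-at-0.
Only M8 stuck-at-1 is consistent with every test.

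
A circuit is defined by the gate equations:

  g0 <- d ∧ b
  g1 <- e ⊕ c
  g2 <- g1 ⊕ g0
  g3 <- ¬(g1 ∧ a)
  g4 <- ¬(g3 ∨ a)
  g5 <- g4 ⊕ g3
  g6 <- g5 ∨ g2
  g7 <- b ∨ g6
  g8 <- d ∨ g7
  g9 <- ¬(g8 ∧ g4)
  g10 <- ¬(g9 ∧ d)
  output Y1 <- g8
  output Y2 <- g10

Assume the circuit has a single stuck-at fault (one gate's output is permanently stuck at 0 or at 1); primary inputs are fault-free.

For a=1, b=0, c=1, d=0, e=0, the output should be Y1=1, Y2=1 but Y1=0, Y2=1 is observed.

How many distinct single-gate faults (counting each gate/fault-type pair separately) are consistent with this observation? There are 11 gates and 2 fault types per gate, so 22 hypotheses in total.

Fault-free: g0=0, g1=1, g2=1, g3=0, g4=0, g5=0, g6=1, g7=1, g8=1, g9=1, g10=1 → Y1=1, Y2=1. Observed Y1=0, Y2=1.
  g0: stuck-at-1 ✓; others ✗
  g1: none of the 2 fault types match ✗
  g2: stuck-at-0 ✓; others ✗
  g3: none of the 2 fault types match ✗
  g4: none of the 2 fault types match ✗
  g5: none of the 2 fault types match ✗
  g6: stuck-at-0 ✓; others ✗
  g7: stuck-at-0 ✓; others ✗
  g8: stuck-at-0 ✓; others ✗
  g9: none of the 2 fault types match ✗
  g10: none of the 2 fault types match ✗
Consistent faults: {g0 stuck-at-1, g2 stuck-at-0, g6 stuck-at-0, g7 stuck-at-0, g8 stuck-at-0} — 5 in all.

5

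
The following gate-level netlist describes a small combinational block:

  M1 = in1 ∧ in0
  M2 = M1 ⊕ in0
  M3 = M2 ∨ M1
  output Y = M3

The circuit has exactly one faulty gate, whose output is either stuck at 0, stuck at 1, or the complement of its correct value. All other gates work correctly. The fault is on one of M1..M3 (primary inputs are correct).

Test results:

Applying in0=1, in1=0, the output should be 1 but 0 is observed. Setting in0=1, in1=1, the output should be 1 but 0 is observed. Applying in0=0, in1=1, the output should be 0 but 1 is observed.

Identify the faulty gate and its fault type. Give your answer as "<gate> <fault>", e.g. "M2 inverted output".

Fault-free values for test 1 (in0=1, in1=0): M1=0, M2=1, M3=1, giving Y=1. Observed 0.
Test 1: faults giving observed 0 are {M2 stuck-at-0, M2 inverted output, M3 stuck-at-0, M3 inverted output}.
Test 2 (in0=1, in1=1): fault-free M1=1, M2=0, M3=1 → 1; observed 0. Eliminates M2 stuck-at-0, M2 inverted output.
Test 3 (in0=0, in1=1): fault-free M1=0, M2=0, M3=0 → 0; observed 1. Eliminates M3 stuck-at-0.
Only M3 inverted output is consistent with every test.

M3 inverted output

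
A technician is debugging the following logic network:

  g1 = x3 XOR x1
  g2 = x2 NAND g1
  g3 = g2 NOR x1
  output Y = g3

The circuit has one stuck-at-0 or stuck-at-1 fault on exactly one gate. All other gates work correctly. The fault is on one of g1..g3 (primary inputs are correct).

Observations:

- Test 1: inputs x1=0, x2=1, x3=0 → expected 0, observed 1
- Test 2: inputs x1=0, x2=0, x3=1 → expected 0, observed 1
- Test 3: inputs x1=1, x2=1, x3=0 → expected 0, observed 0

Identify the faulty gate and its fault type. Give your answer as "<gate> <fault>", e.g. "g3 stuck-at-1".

Fault-free values for test 1 (x1=0, x2=1, x3=0): g1=0, g2=1, g3=0, giving Y=0. Observed 1.
Test 1: faults giving observed 1 are {g1 stuck-at-1, g2 stuck-at-0, g3 stuck-at-1}.
Test 2 (x1=0, x2=0, x3=1): fault-free g1=1, g2=1, g3=0 → 0; observed 1. Eliminates g1 stuck-at-1.
Test 3 (x1=1, x2=1, x3=0): fault-free g1=1, g2=0, g3=0 → 0; observed 0. Eliminates g3 stuck-at-1.
Only g2 stuck-at-0 is consistent with every test.

g2 stuck-at-0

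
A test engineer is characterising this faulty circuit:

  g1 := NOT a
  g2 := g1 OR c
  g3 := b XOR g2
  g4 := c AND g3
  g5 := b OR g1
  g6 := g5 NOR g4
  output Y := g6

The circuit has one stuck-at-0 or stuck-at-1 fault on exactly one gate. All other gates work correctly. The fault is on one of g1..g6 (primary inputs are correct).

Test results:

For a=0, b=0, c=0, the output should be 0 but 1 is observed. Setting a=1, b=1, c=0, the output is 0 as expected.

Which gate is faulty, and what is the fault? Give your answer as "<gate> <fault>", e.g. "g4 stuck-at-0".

Fault-free values for test 1 (a=0, b=0, c=0): g1=1, g2=1, g3=1, g4=0, g5=1, g6=0, giving Y=0. Observed 1.
Test 1: faults giving observed 1 are {g1 stuck-at-0, g5 stuck-at-0, g6 stuck-at-1}.
Test 2 (a=1, b=1, c=0): fault-free g1=0, g2=0, g3=1, g4=0, g5=1, g6=0 → 0; observed 0. Eliminates g5 stuck-at-0, g6 stuck-at-1.
Only g1 stuck-at-0 is consistent with every test.

g1 stuck-at-0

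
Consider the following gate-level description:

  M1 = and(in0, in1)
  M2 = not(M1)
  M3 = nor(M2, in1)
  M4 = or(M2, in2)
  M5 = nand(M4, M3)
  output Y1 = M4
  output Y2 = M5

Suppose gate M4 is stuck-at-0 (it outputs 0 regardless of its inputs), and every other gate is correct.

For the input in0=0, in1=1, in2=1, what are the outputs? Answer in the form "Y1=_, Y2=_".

Propagate with M4 forced: M1=0, M2=1, M3=0, M4=0 [stuck-at-0], M5=1.
So the outputs are Y1=0, Y2=1. (Without the fault they would be Y1=1, Y2=1.)

Y1=0, Y2=1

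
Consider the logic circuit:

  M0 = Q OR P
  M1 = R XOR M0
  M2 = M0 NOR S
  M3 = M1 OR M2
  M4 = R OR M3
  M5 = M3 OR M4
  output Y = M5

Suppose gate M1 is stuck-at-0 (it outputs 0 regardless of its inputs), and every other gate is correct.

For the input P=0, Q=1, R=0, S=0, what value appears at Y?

Propagate with M1 forced: M0=1, M1=0 [stuck-at-0], M2=0, M3=0, M4=0, M5=0.
So Y = 0. (Without the fault it would be 1.)

0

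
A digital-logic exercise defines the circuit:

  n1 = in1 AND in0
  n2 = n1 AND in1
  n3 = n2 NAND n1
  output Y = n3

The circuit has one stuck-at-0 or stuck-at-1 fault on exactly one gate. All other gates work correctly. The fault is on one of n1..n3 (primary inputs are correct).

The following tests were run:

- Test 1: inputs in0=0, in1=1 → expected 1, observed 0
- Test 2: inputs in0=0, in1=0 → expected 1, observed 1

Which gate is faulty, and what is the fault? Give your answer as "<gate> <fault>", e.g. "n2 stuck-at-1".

n1 stuck-at-1

Fault-free values for test 1 (in0=0, in1=1): n1=0, n2=0, n3=1, giving Y=1. Observed 0.
Test 1: faults giving observed 0 are {n1 stuck-at-1, n3 stuck-at-0}.
Test 2 (in0=0, in1=0): fault-free n1=0, n2=0, n3=1 → 1; observed 1. Eliminates n3 stuck-at-0.
Only n1 stuck-at-1 is consistent with every test.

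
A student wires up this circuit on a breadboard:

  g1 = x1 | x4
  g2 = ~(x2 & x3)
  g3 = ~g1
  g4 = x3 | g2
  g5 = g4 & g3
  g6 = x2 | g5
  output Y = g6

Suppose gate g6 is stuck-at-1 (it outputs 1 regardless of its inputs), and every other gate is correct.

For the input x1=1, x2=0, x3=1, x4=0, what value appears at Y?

1

Propagate with g6 forced: g1=1, g2=1, g3=0, g4=1, g5=0, g6=1 [stuck-at-1].
So Y = 1. (Without the fault it would be 0.)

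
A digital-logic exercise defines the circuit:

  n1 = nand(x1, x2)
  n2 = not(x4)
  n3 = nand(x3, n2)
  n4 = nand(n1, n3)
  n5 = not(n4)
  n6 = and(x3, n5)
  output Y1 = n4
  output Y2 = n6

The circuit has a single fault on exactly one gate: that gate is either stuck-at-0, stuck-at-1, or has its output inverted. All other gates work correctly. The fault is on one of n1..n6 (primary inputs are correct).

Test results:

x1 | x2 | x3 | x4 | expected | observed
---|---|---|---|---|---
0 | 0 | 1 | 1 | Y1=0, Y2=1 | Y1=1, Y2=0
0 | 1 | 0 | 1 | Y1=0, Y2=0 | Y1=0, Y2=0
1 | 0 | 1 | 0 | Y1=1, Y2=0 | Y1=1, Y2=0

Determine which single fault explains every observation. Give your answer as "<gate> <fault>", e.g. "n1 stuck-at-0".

n2 stuck-at-1

Fault-free values for test 1 (x1=0, x2=0, x3=1, x4=1): n1=1, n2=0, n3=1, n4=0, n5=1, n6=1, giving Y1=0, Y2=1. Observed Y1=1, Y2=0.
Test 1: faults giving observed Y1=1, Y2=0 are {n1 stuck-at-0, n1 inverted output, n2 stuck-at-1, n2 inverted output, n3 stuck-at-0, n3 inverted output, n4 stuck-at-1, n4 inverted output}.
Test 2 (x1=0, x2=1, x3=0, x4=1): fault-free n1=1, n2=0, n3=1, n4=0, n5=1, n6=0 → Y1=0, Y2=0; observed Y1=0, Y2=0. Eliminates n1 stuck-at-0, n1 inverted output, n3 stuck-at-0, n3 inverted output, n4 stuck-at-1, n4 inverted output.
Test 3 (x1=1, x2=0, x3=1, x4=0): fault-free n1=1, n2=1, n3=0, n4=1, n5=0, n6=0 → Y1=1, Y2=0; observed Y1=1, Y2=0. Eliminates n2 inverted output.
Only n2 stuck-at-1 is consistent with every test.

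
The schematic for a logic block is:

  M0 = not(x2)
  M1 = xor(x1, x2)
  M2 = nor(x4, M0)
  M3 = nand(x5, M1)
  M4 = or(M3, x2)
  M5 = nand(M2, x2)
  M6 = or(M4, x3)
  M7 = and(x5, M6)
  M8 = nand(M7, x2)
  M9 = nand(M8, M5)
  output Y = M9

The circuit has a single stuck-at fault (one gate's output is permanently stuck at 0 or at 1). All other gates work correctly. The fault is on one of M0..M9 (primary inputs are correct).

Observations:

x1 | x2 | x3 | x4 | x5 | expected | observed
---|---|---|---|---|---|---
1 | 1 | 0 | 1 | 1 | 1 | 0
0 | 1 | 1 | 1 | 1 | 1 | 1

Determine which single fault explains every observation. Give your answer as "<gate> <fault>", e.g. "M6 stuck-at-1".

M4 stuck-at-0

Fault-free values for test 1 (x1=1, x2=1, x3=0, x4=1, x5=1): M0=0, M1=0, M2=0, M3=1, M4=1, M5=1, M6=1, M7=1, M8=0, M9=1, giving Y=1. Observed 0.
Test 1: faults giving observed 0 are {M4 stuck-at-0, M6 stuck-at-0, M7 stuck-at-0, M8 stuck-at-1, M9 stuck-at-0}.
Test 2 (x1=0, x2=1, x3=1, x4=1, x5=1): fault-free M0=0, M1=1, M2=0, M3=0, M4=1, M5=1, M6=1, M7=1, M8=0, M9=1 → 1; observed 1. Eliminates M6 stuck-at-0, M7 stuck-at-0, M8 stuck-at-1, M9 stuck-at-0.
Only M4 stuck-at-0 is consistent with every test.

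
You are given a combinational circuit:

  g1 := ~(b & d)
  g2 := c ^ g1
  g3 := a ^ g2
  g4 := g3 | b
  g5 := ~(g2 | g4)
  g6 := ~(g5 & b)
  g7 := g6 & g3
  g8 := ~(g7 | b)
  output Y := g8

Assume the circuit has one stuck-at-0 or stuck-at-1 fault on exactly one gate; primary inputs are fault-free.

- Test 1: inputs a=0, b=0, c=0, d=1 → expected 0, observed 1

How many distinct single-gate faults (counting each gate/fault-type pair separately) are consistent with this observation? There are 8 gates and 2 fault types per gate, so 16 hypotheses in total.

6

Fault-free: g1=1, g2=1, g3=1, g4=1, g5=0, g6=1, g7=1, g8=0 → 0. Observed 1.
  g1: stuck-at-0 ✓; others ✗
  g2: stuck-at-0 ✓; others ✗
  g3: stuck-at-0 ✓; others ✗
  g4: none of the 2 fault types match ✗
  g5: none of the 2 fault types match ✗
  g6: stuck-at-0 ✓; others ✗
  g7: stuck-at-0 ✓; others ✗
  g8: stuck-at-1 ✓; others ✗
Consistent faults: {g1 stuck-at-0, g2 stuck-at-0, g3 stuck-at-0, g6 stuck-at-0, g7 stuck-at-0, g8 stuck-at-1} — 6 in all.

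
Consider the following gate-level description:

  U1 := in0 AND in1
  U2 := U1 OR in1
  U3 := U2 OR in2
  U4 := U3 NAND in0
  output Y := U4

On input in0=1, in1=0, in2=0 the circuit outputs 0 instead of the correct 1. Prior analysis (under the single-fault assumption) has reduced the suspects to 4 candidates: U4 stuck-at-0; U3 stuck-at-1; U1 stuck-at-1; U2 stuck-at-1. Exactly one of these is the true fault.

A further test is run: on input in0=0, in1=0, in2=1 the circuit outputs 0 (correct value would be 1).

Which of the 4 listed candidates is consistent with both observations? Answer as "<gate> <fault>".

Evaluate each candidate on input in0=0, in1=0, in2=1:
  U4 stuck-at-0: U1=0, U2=0, U3=1, U4=0 [stuck-at-0] → 0 — matches
  U3 stuck-at-1: U1=0, U2=0, U3=1 [stuck-at-1], U4=1 → 1 — eliminated
  U1 stuck-at-1: U1=1 [stuck-at-1], U2=1, U3=1, U4=1 → 1 — eliminated
  U2 stuck-at-1: U1=0, U2=1 [stuck-at-1], U3=1, U4=1 → 1 — eliminated
Only U4 stuck-at-0 reproduces the observed 0.

U4 stuck-at-0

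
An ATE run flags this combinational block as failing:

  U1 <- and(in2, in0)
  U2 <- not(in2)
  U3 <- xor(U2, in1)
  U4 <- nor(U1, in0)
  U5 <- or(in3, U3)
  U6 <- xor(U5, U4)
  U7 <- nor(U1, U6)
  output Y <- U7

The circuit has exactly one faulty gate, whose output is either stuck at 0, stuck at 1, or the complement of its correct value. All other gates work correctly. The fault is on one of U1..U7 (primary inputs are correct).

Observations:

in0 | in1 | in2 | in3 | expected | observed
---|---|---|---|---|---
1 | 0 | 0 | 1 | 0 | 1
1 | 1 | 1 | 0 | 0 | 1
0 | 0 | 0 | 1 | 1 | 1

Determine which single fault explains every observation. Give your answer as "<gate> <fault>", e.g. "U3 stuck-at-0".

U7 stuck-at-1

Fault-free values for test 1 (in0=1, in1=0, in2=0, in3=1): U1=0, U2=1, U3=1, U4=0, U5=1, U6=1, U7=0, giving Y=0. Observed 1.
Test 1: faults giving observed 1 are {U4 stuck-at-1, U4 inverted output, U5 stuck-at-0, U5 inverted output, U6 stuck-at-0, U6 inverted output, U7 stuck-at-1, U7 inverted output}.
Test 2 (in0=1, in1=1, in2=1, in3=0): fault-free U1=1, U2=0, U3=1, U4=0, U5=1, U6=1, U7=0 → 0; observed 1. Eliminates U4 stuck-at-1, U4 inverted output, U5 stuck-at-0, U5 inverted output, U6 stuck-at-0, U6 inverted output.
Test 3 (in0=0, in1=0, in2=0, in3=1): fault-free U1=0, U2=1, U3=1, U4=1, U5=1, U6=0, U7=1 → 1; observed 1. Eliminates U7 inverted output.
Only U7 stuck-at-1 is consistent with every test.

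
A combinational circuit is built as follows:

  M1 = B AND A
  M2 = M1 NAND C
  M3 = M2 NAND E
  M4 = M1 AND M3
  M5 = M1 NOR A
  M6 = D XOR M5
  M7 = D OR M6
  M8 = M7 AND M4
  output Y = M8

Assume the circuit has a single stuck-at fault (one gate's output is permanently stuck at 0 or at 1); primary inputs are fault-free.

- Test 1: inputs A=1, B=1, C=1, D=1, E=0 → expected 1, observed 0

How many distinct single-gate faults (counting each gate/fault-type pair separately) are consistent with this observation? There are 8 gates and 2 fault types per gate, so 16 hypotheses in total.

Fault-free: M1=1, M2=0, M3=1, M4=1, M5=0, M6=1, M7=1, M8=1 → 1. Observed 0.
  M1: stuck-at-0 ✓; others ✗
  M2: none of the 2 fault types match ✗
  M3: stuck-at-0 ✓; others ✗
  M4: stuck-at-0 ✓; others ✗
  M5: none of the 2 fault types match ✗
  M6: none of the 2 fault types match ✗
  M7: stuck-at-0 ✓; others ✗
  M8: stuck-at-0 ✓; others ✗
Consistent faults: {M1 stuck-at-0, M3 stuck-at-0, M4 stuck-at-0, M7 stuck-at-0, M8 stuck-at-0} — 5 in all.

5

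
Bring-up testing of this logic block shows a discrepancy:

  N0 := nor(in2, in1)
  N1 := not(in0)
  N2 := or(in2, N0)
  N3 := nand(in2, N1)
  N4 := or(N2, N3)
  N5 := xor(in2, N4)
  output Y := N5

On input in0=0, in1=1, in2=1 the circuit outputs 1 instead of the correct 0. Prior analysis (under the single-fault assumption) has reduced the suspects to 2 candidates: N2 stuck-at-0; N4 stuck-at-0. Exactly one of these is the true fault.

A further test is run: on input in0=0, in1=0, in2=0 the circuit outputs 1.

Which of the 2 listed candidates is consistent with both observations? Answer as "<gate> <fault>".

N2 stuck-at-0

Evaluate each candidate on input in0=0, in1=0, in2=0:
  N2 stuck-at-0: N0=1, N1=1, N2=0 [stuck-at-0], N3=1, N4=1, N5=1 → 1 — matches
  N4 stuck-at-0: N0=1, N1=1, N2=1, N3=1, N4=0 [stuck-at-0], N5=0 → 0 — eliminated
Only N2 stuck-at-0 reproduces the observed 1.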